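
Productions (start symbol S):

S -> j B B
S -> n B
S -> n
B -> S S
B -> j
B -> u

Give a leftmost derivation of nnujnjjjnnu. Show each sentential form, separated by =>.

S => nB => nSS => nnBS => nnuS => nnujBB => nnujSSB => nnujnBSB => nnujnSSSB => nnujnjBBSSB => nnujnjjBSSB => nnujnjjjSSB => nnujnjjjnSB => nnujnjjjnnB => nnujnjjjnnu

S => nB   [S -> n B]
nB => nSS   [B -> S S]
nSS => nnBS   [S -> n B]
nnBS => nnuS   [B -> u]
nnuS => nnujBB   [S -> j B B]
nnujBB => nnujSSB   [B -> S S]
nnujSSB => nnujnBSB   [S -> n B]
nnujnBSB => nnujnSSSB   [B -> S S]
nnujnSSSB => nnujnjBBSSB   [S -> j B B]
nnujnjBBSSB => nnujnjjBSSB   [B -> j]
nnujnjjBSSB => nnujnjjjSSB   [B -> j]
nnujnjjjSSB => nnujnjjjnSB   [S -> n]
nnujnjjjnSB => nnujnjjjnnB   [S -> n]
nnujnjjjnnB => nnujnjjjnnu   [B -> u]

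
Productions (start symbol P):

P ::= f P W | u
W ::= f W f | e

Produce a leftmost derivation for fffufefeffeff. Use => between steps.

P => fPW   [P ::= f P W]
fPW => ffPWW   [P ::= f P W]
ffPWW => fffPWWW   [P ::= f P W]
fffPWWW => fffuWWW   [P ::= u]
fffuWWW => fffufWfWW   [W ::= f W f]
fffufWfWW => fffufefWW   [W ::= e]
fffufefWW => fffufefeW   [W ::= e]
fffufefeW => fffufefefWf   [W ::= f W f]
fffufefefWf => fffufefeffWff   [W ::= f W f]
fffufefeffWff => fffufefeffeff   [W ::= e]

P => fPW => ffPWW => fffPWWW => fffuWWW => fffufWfWW => fffufefWW => fffufefeW => fffufefefWf => fffufefeffWff => fffufefeffeff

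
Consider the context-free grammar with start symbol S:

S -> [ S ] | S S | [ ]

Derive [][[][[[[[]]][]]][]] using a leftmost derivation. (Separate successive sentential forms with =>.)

S => SS   [S -> S S]
SS => []S   [S -> [ ]]
[]S => [][S]   [S -> [ S ]]
[][S] => [][SS]   [S -> S S]
[][SS] => [][SSS]   [S -> S S]
[][SSS] => [][[]SS]   [S -> [ ]]
[][[]SS] => [][[][S]S]   [S -> [ S ]]
[][[][S]S] => [][[][[S]]S]   [S -> [ S ]]
[][[][[S]]S] => [][[][[SS]]S]   [S -> S S]
[][[][[SS]]S] => [][[][[[S]S]]S]   [S -> [ S ]]
[][[][[[S]S]]S] => [][[][[[[S]]S]]S]   [S -> [ S ]]
[][[][[[[S]]S]]S] => [][[][[[[[]]]S]]S]   [S -> [ ]]
[][[][[[[[]]]S]]S] => [][[][[[[[]]][]]]S]   [S -> [ ]]
[][[][[[[[]]][]]]S] => [][[][[[[[]]][]]][]]   [S -> [ ]]

S => SS => []S => [][S] => [][SS] => [][SSS] => [][[]SS] => [][[][S]S] => [][[][[S]]S] => [][[][[SS]]S] => [][[][[[S]S]]S] => [][[][[[[S]]S]]S] => [][[][[[[[]]]S]]S] => [][[][[[[[]]][]]]S] => [][[][[[[[]]][]]][]]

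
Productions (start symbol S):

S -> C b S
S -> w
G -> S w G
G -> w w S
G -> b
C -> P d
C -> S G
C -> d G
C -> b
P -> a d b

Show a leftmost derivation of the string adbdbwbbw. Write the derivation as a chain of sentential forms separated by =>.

S => CbS   [S -> C b S]
CbS => PdbS   [C -> P d]
PdbS => adbdbS   [P -> a d b]
adbdbS => adbdbCbS   [S -> C b S]
adbdbCbS => adbdbSGbS   [C -> S G]
adbdbSGbS => adbdbwGbS   [S -> w]
adbdbwGbS => adbdbwbbS   [G -> b]
adbdbwbbS => adbdbwbbw   [S -> w]

S=>CbS=>PdbS=>adbdbS=>adbdbCbS=>adbdbSGbS=>adbdbwGbS=>adbdbwbbS=>adbdbwbbw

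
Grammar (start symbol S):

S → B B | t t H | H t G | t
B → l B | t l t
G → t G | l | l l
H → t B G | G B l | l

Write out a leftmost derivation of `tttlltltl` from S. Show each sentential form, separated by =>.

S=>ttH=>ttGBl=>tttGBl=>tttllBl=>tttlltltl

S => ttH   [S → t t H]
ttH => ttGBl   [H → G B l]
ttGBl => tttGBl   [G → t G]
tttGBl => tttllBl   [G → l l]
tttllBl => tttlltltl   [B → t l t]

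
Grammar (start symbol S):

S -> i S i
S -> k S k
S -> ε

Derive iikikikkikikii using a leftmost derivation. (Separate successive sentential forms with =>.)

S => iSi   [S -> i S i]
iSi => iiSii   [S -> i S i]
iiSii => iikSkii   [S -> k S k]
iikSkii => iikiSikii   [S -> i S i]
iikiSikii => iikikSkikii   [S -> k S k]
iikikSkikii => iikikiSikikii   [S -> i S i]
iikikiSikikii => iikikikSkikikii   [S -> k S k]
iikikikSkikikii => iikikikkikikii   [S -> ε]

S => iSi => iiSii => iikSkii => iikiSikii => iikikSkikii => iikikiSikikii => iikikikSkikikii => iikikikkikikii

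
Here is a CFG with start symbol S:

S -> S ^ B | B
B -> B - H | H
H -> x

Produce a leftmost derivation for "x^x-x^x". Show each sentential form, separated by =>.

S=>S^B=>S^B^B=>B^B^B=>H^B^B=>x^B^B=>x^B-H^B=>x^H-H^B=>x^x-H^B=>x^x-x^B=>x^x-x^H=>x^x-x^x

S => S^B   [S -> S ^ B]
S^B => S^B^B   [S -> S ^ B]
S^B^B => B^B^B   [S -> B]
B^B^B => H^B^B   [B -> H]
H^B^B => x^B^B   [H -> x]
x^B^B => x^B-H^B   [B -> B - H]
x^B-H^B => x^H-H^B   [B -> H]
x^H-H^B => x^x-H^B   [H -> x]
x^x-H^B => x^x-x^B   [H -> x]
x^x-x^B => x^x-x^H   [B -> H]
x^x-x^H => x^x-x^x   [H -> x]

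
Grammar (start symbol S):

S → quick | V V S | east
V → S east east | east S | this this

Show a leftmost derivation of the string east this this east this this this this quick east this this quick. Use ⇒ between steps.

S ⇒ V V S ⇒ east S V S ⇒ east V V S V S ⇒ east this this V S V S ⇒ east this this east S S V S ⇒ east this this east V V S S V S ⇒ east this this east this this V S S V S ⇒ east this this east this this this this S S V S ⇒ east this this east this this this this quick S V S ⇒ east this this east this this this this quick east V S ⇒ east this this east this this this this quick east this this S ⇒ east this this east this this this this quick east this this quick

S ⇒ V V S   [S → V V S]
V V S ⇒ east S V S   [V → east S]
east S V S ⇒ east V V S V S   [S → V V S]
east V V S V S ⇒ east this this V S V S   [V → this this]
east this this V S V S ⇒ east this this east S S V S   [V → east S]
east this this east S S V S ⇒ east this this east V V S S V S   [S → V V S]
east this this east V V S S V S ⇒ east this this east this this V S S V S   [V → this this]
east this this east this this V S S V S ⇒ east this this east this this this this S S V S   [V → this this]
east this this east this this this this S S V S ⇒ east this this east this this this this quick S V S   [S → quick]
east this this east this this this this quick S V S ⇒ east this this east this this this this quick east V S   [S → east]
east this this east this this this this quick east V S ⇒ east this this east this this this this quick east this this S   [V → this this]
east this this east this this this this quick east this this S ⇒ east this this east this this this this quick east this this quick   [S → quick]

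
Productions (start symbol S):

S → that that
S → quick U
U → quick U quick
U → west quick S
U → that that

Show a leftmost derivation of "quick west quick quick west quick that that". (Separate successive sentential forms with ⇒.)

S ⇒ quick U   [S → quick U]
quick U ⇒ quick west quick S   [U → west quick S]
quick west quick S ⇒ quick west quick quick U   [S → quick U]
quick west quick quick U ⇒ quick west quick quick west quick S   [U → west quick S]
quick west quick quick west quick S ⇒ quick west quick quick west quick that that   [S → that that]

S ⇒ quick U ⇒ quick west quick S ⇒ quick west quick quick U ⇒ quick west quick quick west quick S ⇒ quick west quick quick west quick that that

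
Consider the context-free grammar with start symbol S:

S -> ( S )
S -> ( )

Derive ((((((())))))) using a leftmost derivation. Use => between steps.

S => (S)   [S -> ( S )]
(S) => ((S))   [S -> ( S )]
((S)) => (((S)))   [S -> ( S )]
(((S))) => ((((S))))   [S -> ( S )]
((((S)))) => (((((S)))))   [S -> ( S )]
(((((S))))) => ((((((S))))))   [S -> ( S )]
((((((S)))))) => ((((((()))))))   [S -> ( )]

S => (S) => ((S)) => (((S))) => ((((S)))) => (((((S))))) => ((((((S)))))) => ((((((()))))))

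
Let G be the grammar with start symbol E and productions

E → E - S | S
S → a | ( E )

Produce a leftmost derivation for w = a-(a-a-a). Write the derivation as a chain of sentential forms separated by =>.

E => E-S   [E → E - S]
E-S => S-S   [E → S]
S-S => a-S   [S → a]
a-S => a-(E)   [S → ( E )]
a-(E) => a-(E-S)   [E → E - S]
a-(E-S) => a-(E-S-S)   [E → E - S]
a-(E-S-S) => a-(S-S-S)   [E → S]
a-(S-S-S) => a-(a-S-S)   [S → a]
a-(a-S-S) => a-(a-a-S)   [S → a]
a-(a-a-S) => a-(a-a-a)   [S → a]

E => E-S => S-S => a-S => a-(E) => a-(E-S) => a-(E-S-S) => a-(S-S-S) => a-(a-S-S) => a-(a-a-S) => a-(a-a-a)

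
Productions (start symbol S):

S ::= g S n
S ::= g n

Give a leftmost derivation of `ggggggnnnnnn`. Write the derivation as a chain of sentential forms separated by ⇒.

S ⇒ gSn ⇒ ggSnn ⇒ gggSnnn ⇒ ggggSnnnn ⇒ gggggSnnnnn ⇒ ggggggnnnnnn

S ⇒ gSn   [S ::= g S n]
gSn ⇒ ggSnn   [S ::= g S n]
ggSnn ⇒ gggSnnn   [S ::= g S n]
gggSnnn ⇒ ggggSnnnn   [S ::= g S n]
ggggSnnnn ⇒ gggggSnnnnn   [S ::= g S n]
gggggSnnnnn ⇒ ggggggnnnnnn   [S ::= g n]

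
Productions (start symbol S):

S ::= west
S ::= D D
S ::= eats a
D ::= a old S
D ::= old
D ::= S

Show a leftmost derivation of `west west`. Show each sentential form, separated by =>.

S => D D => S D => west D => west S => west west

S => D D   [S ::= D D]
D D => S D   [D ::= S]
S D => west D   [S ::= west]
west D => west S   [D ::= S]
west S => west west   [S ::= west]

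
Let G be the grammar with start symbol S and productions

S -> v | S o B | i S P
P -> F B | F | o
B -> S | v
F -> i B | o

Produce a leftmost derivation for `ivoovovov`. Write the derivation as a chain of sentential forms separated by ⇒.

S ⇒ SoB   [S -> S o B]
SoB ⇒ SoBoB   [S -> S o B]
SoBoB ⇒ SoBoBoB   [S -> S o B]
SoBoBoB ⇒ iSPoBoBoB   [S -> i S P]
iSPoBoBoB ⇒ ivPoBoBoB   [S -> v]
ivPoBoBoB ⇒ ivooBoBoB   [P -> o]
ivooBoBoB ⇒ ivoovoBoB   [B -> v]
ivoovoBoB ⇒ ivoovovoB   [B -> v]
ivoovovoB ⇒ ivoovovov   [B -> v]

S⇒SoB⇒SoBoB⇒SoBoBoB⇒iSPoBoBoB⇒ivPoBoBoB⇒ivooBoBoB⇒ivoovoBoB⇒ivoovovoB⇒ivoovovov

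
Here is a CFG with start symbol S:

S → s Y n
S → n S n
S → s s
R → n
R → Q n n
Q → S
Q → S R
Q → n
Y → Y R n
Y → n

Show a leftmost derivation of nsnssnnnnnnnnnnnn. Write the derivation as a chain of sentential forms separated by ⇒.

S ⇒ nSn ⇒ nsYnn ⇒ nsYRnnn ⇒ nsYRnRnnn ⇒ nsYRnRnRnnn ⇒ nsYRnRnRnRnnn ⇒ nsnRnRnRnRnnn ⇒ nsnQnnnRnRnRnnn ⇒ nsnSRnnnRnRnRnnn ⇒ nsnssRnnnRnRnRnnn ⇒ nsnssnnnnRnRnRnnn ⇒ nsnssnnnnnnRnRnnn ⇒ nsnssnnnnnnnnRnnn ⇒ nsnssnnnnnnnnnnnn

S ⇒ nSn   [S → n S n]
nSn ⇒ nsYnn   [S → s Y n]
nsYnn ⇒ nsYRnnn   [Y → Y R n]
nsYRnnn ⇒ nsYRnRnnn   [Y → Y R n]
nsYRnRnnn ⇒ nsYRnRnRnnn   [Y → Y R n]
nsYRnRnRnnn ⇒ nsYRnRnRnRnnn   [Y → Y R n]
nsYRnRnRnRnnn ⇒ nsnRnRnRnRnnn   [Y → n]
nsnRnRnRnRnnn ⇒ nsnQnnnRnRnRnnn   [R → Q n n]
nsnQnnnRnRnRnnn ⇒ nsnSRnnnRnRnRnnn   [Q → S R]
nsnSRnnnRnRnRnnn ⇒ nsnssRnnnRnRnRnnn   [S → s s]
nsnssRnnnRnRnRnnn ⇒ nsnssnnnnRnRnRnnn   [R → n]
nsnssnnnnRnRnRnnn ⇒ nsnssnnnnnnRnRnnn   [R → n]
nsnssnnnnnnRnRnnn ⇒ nsnssnnnnnnnnRnnn   [R → n]
nsnssnnnnnnnnRnnn ⇒ nsnssnnnnnnnnnnnn   [R → n]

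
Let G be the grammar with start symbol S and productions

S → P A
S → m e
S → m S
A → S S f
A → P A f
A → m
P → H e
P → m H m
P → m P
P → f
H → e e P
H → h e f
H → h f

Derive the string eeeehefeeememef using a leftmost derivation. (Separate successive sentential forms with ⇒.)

S ⇒ PA ⇒ HeA ⇒ eePeA ⇒ eeHeeA ⇒ eeeePeeA ⇒ eeeeHeeeA ⇒ eeeehefeeeA ⇒ eeeehefeeeSSf ⇒ eeeehefeeemeSf ⇒ eeeehefeeememef

S ⇒ PA   [S → P A]
PA ⇒ HeA   [P → H e]
HeA ⇒ eePeA   [H → e e P]
eePeA ⇒ eeHeeA   [P → H e]
eeHeeA ⇒ eeeePeeA   [H → e e P]
eeeePeeA ⇒ eeeeHeeeA   [P → H e]
eeeeHeeeA ⇒ eeeehefeeeA   [H → h e f]
eeeehefeeeA ⇒ eeeehefeeeSSf   [A → S S f]
eeeehefeeeSSf ⇒ eeeehefeeemeSf   [S → m e]
eeeehefeeemeSf ⇒ eeeehefeeememef   [S → m e]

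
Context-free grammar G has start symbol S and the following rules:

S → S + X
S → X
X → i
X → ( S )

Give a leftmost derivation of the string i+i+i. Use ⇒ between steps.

S ⇒ S+X ⇒ S+X+X ⇒ X+X+X ⇒ i+X+X ⇒ i+i+X ⇒ i+i+i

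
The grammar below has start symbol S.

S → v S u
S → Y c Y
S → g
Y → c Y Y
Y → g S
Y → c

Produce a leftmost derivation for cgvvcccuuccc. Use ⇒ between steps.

S ⇒ YcY   [S → Y c Y]
YcY ⇒ cYYcY   [Y → c Y Y]
cYYcY ⇒ cgSYcY   [Y → g S]
cgSYcY ⇒ cgvSuYcY   [S → v S u]
cgvSuYcY ⇒ cgvvSuuYcY   [S → v S u]
cgvvSuuYcY ⇒ cgvvYcYuuYcY   [S → Y c Y]
cgvvYcYuuYcY ⇒ cgvvccYuuYcY   [Y → c]
cgvvccYuuYcY ⇒ cgvvcccuuYcY   [Y → c]
cgvvcccuuYcY ⇒ cgvvcccuuccY   [Y → c]
cgvvcccuuccY ⇒ cgvvcccuuccc   [Y → c]

S⇒YcY⇒cYYcY⇒cgSYcY⇒cgvSuYcY⇒cgvvSuuYcY⇒cgvvYcYuuYcY⇒cgvvccYuuYcY⇒cgvvcccuuYcY⇒cgvvcccuuccY⇒cgvvcccuuccc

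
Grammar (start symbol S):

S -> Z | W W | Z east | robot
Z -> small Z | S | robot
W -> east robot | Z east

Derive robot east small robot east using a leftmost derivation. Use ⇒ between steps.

S ⇒ W W   [S -> W W]
W W ⇒ Z east W   [W -> Z east]
Z east W ⇒ robot east W   [Z -> robot]
robot east W ⇒ robot east Z east   [W -> Z east]
robot east Z east ⇒ robot east small Z east   [Z -> small Z]
robot east small Z east ⇒ robot east small robot east   [Z -> robot]

S ⇒ W W ⇒ Z east W ⇒ robot east W ⇒ robot east Z east ⇒ robot east small Z east ⇒ robot east small robot east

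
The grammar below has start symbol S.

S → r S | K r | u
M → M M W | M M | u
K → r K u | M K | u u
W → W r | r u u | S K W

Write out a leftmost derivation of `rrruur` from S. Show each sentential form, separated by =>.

S => rS => rrS => rrrS => rrrKr => rrruur

S => rS   [S → r S]
rS => rrS   [S → r S]
rrS => rrrS   [S → r S]
rrrS => rrrKr   [S → K r]
rrrKr => rrruur   [K → u u]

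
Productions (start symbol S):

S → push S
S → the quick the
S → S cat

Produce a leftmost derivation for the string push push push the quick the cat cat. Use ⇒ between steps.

S ⇒ S cat ⇒ push S cat ⇒ push push S cat ⇒ push push S cat cat ⇒ push push push S cat cat ⇒ push push push the quick the cat cat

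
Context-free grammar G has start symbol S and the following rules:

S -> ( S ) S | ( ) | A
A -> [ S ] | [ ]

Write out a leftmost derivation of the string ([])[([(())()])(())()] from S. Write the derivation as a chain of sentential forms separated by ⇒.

S ⇒ (S)S ⇒ (A)S ⇒ ([])S ⇒ ([])A ⇒ ([])[S] ⇒ ([])[(S)S] ⇒ ([])[(A)S] ⇒ ([])[([S])S] ⇒ ([])[([(S)S])S] ⇒ ([])[([(())S])S] ⇒ ([])[([(())()])S] ⇒ ([])[([(())()])(S)S] ⇒ ([])[([(())()])(())S] ⇒ ([])[([(())()])(())()]

S ⇒ (S)S   [S -> ( S ) S]
(S)S ⇒ (A)S   [S -> A]
(A)S ⇒ ([])S   [A -> [ ]]
([])S ⇒ ([])A   [S -> A]
([])A ⇒ ([])[S]   [A -> [ S ]]
([])[S] ⇒ ([])[(S)S]   [S -> ( S ) S]
([])[(S)S] ⇒ ([])[(A)S]   [S -> A]
([])[(A)S] ⇒ ([])[([S])S]   [A -> [ S ]]
([])[([S])S] ⇒ ([])[([(S)S])S]   [S -> ( S ) S]
([])[([(S)S])S] ⇒ ([])[([(())S])S]   [S -> ( )]
([])[([(())S])S] ⇒ ([])[([(())()])S]   [S -> ( )]
([])[([(())()])S] ⇒ ([])[([(())()])(S)S]   [S -> ( S ) S]
([])[([(())()])(S)S] ⇒ ([])[([(())()])(())S]   [S -> ( )]
([])[([(())()])(())S] ⇒ ([])[([(())()])(())()]   [S -> ( )]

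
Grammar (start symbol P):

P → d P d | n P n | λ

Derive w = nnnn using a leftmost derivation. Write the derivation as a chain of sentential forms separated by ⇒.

P ⇒ nPn ⇒ nnPnn ⇒ nnnn

P ⇒ nPn   [P → n P n]
nPn ⇒ nnPnn   [P → n P n]
nnPnn ⇒ nnnn   [P → λ]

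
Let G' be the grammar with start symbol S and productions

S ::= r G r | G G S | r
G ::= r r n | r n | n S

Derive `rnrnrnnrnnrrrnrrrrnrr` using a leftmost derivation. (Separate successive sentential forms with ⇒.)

S ⇒ GGS ⇒ rnGS ⇒ rnrnS ⇒ rnrnGGS ⇒ rnrnrnGS ⇒ rnrnrnnSS ⇒ rnrnrnnGGSS ⇒ rnrnrnnrnGSS ⇒ rnrnrnnrnnSSS ⇒ rnrnrnnrnnrGrSS ⇒ rnrnrnnrnnrrrnrSS ⇒ rnrnrnnrnnrrrnrrGrS ⇒ rnrnrnnrnnrrrnrrrrnrS ⇒ rnrnrnnrnnrrrnrrrrnrr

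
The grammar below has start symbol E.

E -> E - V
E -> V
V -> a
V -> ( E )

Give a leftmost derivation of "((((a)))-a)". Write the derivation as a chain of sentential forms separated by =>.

E => V => (E) => (E-V) => (V-V) => ((E)-V) => ((V)-V) => (((E))-V) => (((V))-V) => ((((E)))-V) => ((((V)))-V) => ((((a)))-V) => ((((a)))-a)

E => V   [E -> V]
V => (E)   [V -> ( E )]
(E) => (E-V)   [E -> E - V]
(E-V) => (V-V)   [E -> V]
(V-V) => ((E)-V)   [V -> ( E )]
((E)-V) => ((V)-V)   [E -> V]
((V)-V) => (((E))-V)   [V -> ( E )]
(((E))-V) => (((V))-V)   [E -> V]
(((V))-V) => ((((E)))-V)   [V -> ( E )]
((((E)))-V) => ((((V)))-V)   [E -> V]
((((V)))-V) => ((((a)))-V)   [V -> a]
((((a)))-V) => ((((a)))-a)   [V -> a]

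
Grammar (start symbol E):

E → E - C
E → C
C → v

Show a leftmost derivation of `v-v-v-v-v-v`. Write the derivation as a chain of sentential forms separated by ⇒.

E ⇒ E-C ⇒ E-C-C ⇒ E-C-C-C ⇒ E-C-C-C-C ⇒ E-C-C-C-C-C ⇒ C-C-C-C-C-C ⇒ v-C-C-C-C-C ⇒ v-v-C-C-C-C ⇒ v-v-v-C-C-C ⇒ v-v-v-v-C-C ⇒ v-v-v-v-v-C ⇒ v-v-v-v-v-v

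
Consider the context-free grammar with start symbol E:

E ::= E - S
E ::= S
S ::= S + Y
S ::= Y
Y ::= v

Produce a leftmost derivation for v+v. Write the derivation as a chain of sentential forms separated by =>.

E => S => S+Y => Y+Y => v+Y => v+v

E => S   [E ::= S]
S => S+Y   [S ::= S + Y]
S+Y => Y+Y   [S ::= Y]
Y+Y => v+Y   [Y ::= v]
v+Y => v+v   [Y ::= v]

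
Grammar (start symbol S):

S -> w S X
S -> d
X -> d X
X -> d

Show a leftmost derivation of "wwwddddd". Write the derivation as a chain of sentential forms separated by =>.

S => wSX => wwSXX => wwwSXXX => wwwdXXX => wwwddXXX => wwwdddXX => wwwddddX => wwwddddd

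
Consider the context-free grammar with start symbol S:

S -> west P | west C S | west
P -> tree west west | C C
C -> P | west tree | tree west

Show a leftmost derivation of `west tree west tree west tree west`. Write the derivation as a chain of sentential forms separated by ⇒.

S ⇒ west P ⇒ west C C ⇒ west tree west C ⇒ west tree west P ⇒ west tree west C C ⇒ west tree west tree west C ⇒ west tree west tree west tree west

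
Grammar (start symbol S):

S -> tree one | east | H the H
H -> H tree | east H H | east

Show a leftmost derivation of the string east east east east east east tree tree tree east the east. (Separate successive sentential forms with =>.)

S => H the H   [S -> H the H]
H the H => east H H the H   [H -> east H H]
east H H the H => east east H the H   [H -> east]
east east H the H => east east east H H the H   [H -> east H H]
east east east H H the H => east east east east H the H   [H -> east]
east east east east H the H => east east east east east H H the H   [H -> east H H]
east east east east east H H the H => east east east east east H tree H the H   [H -> H tree]
east east east east east H tree H the H => east east east east east H tree tree H the H   [H -> H tree]
east east east east east H tree tree H the H => east east east east east H tree tree tree H the H   [H -> H tree]
east east east east east H tree tree tree H the H => east east east east east east tree tree tree H the H   [H -> east]
east east east east east east tree tree tree H the H => east east east east east east tree tree tree east the H   [H -> east]
east east east east east east tree tree tree east the H => east east east east east east tree tree tree east the east   [H -> east]

S => H the H => east H H the H => east east H the H => east east east H H the H => east east east east H the H => east east east east east H H the H => east east east east east H tree H the H => east east east east east H tree tree H the H => east east east east east H tree tree tree H the H => east east east east east east tree tree tree H the H => east east east east east east tree tree tree east the H => east east east east east east tree tree tree east the east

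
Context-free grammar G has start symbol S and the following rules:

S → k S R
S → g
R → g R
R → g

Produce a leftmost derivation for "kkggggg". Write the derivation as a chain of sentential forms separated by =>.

S => kSR => kkSRR => kkgRR => kkggR => kkgggR => kkggggR => kkggggg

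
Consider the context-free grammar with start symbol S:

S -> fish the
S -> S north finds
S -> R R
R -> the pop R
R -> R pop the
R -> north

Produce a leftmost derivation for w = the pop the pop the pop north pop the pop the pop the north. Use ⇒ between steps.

S ⇒ R R ⇒ the pop R R ⇒ the pop R pop the R ⇒ the pop the pop R pop the R ⇒ the pop the pop R pop the pop the R ⇒ the pop the pop the pop R pop the pop the R ⇒ the pop the pop the pop R pop the pop the pop the R ⇒ the pop the pop the pop north pop the pop the pop the R ⇒ the pop the pop the pop north pop the pop the pop the north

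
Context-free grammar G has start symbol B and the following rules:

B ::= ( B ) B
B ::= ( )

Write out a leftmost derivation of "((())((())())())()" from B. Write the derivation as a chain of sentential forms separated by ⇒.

B⇒(B)B⇒((B)B)B⇒((())B)B⇒((())(B)B)B⇒((())((B)B)B)B⇒((())((())B)B)B⇒((())((())())B)B⇒((())((())())())B⇒((())((())())())()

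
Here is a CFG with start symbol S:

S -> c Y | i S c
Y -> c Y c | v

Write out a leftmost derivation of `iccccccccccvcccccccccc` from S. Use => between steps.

S => iSc   [S -> i S c]
iSc => icYc   [S -> c Y]
icYc => iccYcc   [Y -> c Y c]
iccYcc => icccYccc   [Y -> c Y c]
icccYccc => iccccYcccc   [Y -> c Y c]
iccccYcccc => icccccYccccc   [Y -> c Y c]
icccccYccccc => iccccccYcccccc   [Y -> c Y c]
iccccccYcccccc => icccccccYccccccc   [Y -> c Y c]
icccccccYccccccc => iccccccccYcccccccc   [Y -> c Y c]
iccccccccYcccccccc => icccccccccYccccccccc   [Y -> c Y c]
icccccccccYccccccccc => iccccccccccYcccccccccc   [Y -> c Y c]
iccccccccccYcccccccccc => iccccccccccvcccccccccc   [Y -> v]

S=>iSc=>icYc=>iccYcc=>icccYccc=>iccccYcccc=>icccccYccccc=>iccccccYcccccc=>icccccccYccccccc=>iccccccccYcccccccc=>icccccccccYccccccccc=>iccccccccccYcccccccccc=>iccccccccccvcccccccccc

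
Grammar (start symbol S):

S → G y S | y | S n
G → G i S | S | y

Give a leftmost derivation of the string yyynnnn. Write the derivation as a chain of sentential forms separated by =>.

S => GyS => yyS => yySn => yySnn => yySnnn => yySnnnn => yyynnnn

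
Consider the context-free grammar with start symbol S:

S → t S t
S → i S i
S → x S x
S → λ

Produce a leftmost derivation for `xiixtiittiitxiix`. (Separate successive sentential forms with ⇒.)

S⇒xSx⇒xiSix⇒xiiSiix⇒xiixSxiix⇒xiixtStxiix⇒xiixtiSitxiix⇒xiixtiiSiitxiix⇒xiixtiitStiitxiix⇒xiixtiittiitxiix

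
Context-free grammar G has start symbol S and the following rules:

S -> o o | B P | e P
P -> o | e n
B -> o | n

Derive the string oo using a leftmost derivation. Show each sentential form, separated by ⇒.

S ⇒ BP ⇒ oP ⇒ oo

S ⇒ BP   [S -> B P]
BP ⇒ oP   [B -> o]
oP ⇒ oo   [P -> o]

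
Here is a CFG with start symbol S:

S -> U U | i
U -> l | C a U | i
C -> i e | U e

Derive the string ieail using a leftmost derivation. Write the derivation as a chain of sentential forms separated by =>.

S => UU => CaUU => UeaUU => ieaUU => ieaiU => ieail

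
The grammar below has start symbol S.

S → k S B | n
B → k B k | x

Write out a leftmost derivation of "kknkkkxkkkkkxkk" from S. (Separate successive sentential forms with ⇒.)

S ⇒ kSB   [S → k S B]
kSB ⇒ kkSBB   [S → k S B]
kkSBB ⇒ kknBB   [S → n]
kknBB ⇒ kknkBkB   [B → k B k]
kknkBkB ⇒ kknkkBkkB   [B → k B k]
kknkkBkkB ⇒ kknkkkBkkkB   [B → k B k]
kknkkkBkkkB ⇒ kknkkkxkkkB   [B → x]
kknkkkxkkkB ⇒ kknkkkxkkkkBk   [B → k B k]
kknkkkxkkkkBk ⇒ kknkkkxkkkkkBkk   [B → k B k]
kknkkkxkkkkkBkk ⇒ kknkkkxkkkkkxkk   [B → x]

S⇒kSB⇒kkSBB⇒kknBB⇒kknkBkB⇒kknkkBkkB⇒kknkkkBkkkB⇒kknkkkxkkkB⇒kknkkkxkkkkBk⇒kknkkkxkkkkkBkk⇒kknkkkxkkkkkxkk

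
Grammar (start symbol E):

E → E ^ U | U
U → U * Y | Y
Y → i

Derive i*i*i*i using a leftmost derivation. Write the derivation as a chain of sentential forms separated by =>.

E => U => U*Y => U*Y*Y => U*Y*Y*Y => Y*Y*Y*Y => i*Y*Y*Y => i*i*Y*Y => i*i*i*Y => i*i*i*i

E => U   [E → U]
U => U*Y   [U → U * Y]
U*Y => U*Y*Y   [U → U * Y]
U*Y*Y => U*Y*Y*Y   [U → U * Y]
U*Y*Y*Y => Y*Y*Y*Y   [U → Y]
Y*Y*Y*Y => i*Y*Y*Y   [Y → i]
i*Y*Y*Y => i*i*Y*Y   [Y → i]
i*i*Y*Y => i*i*i*Y   [Y → i]
i*i*i*Y => i*i*i*i   [Y → i]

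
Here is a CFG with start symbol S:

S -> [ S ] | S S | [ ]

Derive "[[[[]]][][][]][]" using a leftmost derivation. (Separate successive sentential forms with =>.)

S => SS => [S]S => [SS]S => [SSS]S => [SSSS]S => [[S]SSS]S => [[[S]]SSS]S => [[[[]]]SSS]S => [[[[]]][]SS]S => [[[[]]][][]S]S => [[[[]]][][][]]S => [[[[]]][][][]][]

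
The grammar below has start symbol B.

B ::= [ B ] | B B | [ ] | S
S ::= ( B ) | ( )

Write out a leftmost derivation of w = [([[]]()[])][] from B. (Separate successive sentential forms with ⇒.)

B ⇒ BB ⇒ [B]B ⇒ [S]B ⇒ [(B)]B ⇒ [(BB)]B ⇒ [(BBB)]B ⇒ [([B]BB)]B ⇒ [([[]]BB)]B ⇒ [([[]]SB)]B ⇒ [([[]]()B)]B ⇒ [([[]]()[])]B ⇒ [([[]]()[])][]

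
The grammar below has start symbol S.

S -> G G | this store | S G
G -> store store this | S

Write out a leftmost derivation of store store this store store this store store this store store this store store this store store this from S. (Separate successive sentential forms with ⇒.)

S ⇒ S G   [S -> S G]
S G ⇒ S G G   [S -> S G]
S G G ⇒ G G G G   [S -> G G]
G G G G ⇒ store store this G G G   [G -> store store this]
store store this G G G ⇒ store store this store store this G G   [G -> store store this]
store store this store store this G G ⇒ store store this store store this S G   [G -> S]
store store this store store this S G ⇒ store store this store store this S G G   [S -> S G]
store store this store store this S G G ⇒ store store this store store this G G G G   [S -> G G]
store store this store store this G G G G ⇒ store store this store store this store store this G G G   [G -> store store this]
store store this store store this store store this G G G ⇒ store store this store store this store store this store store this G G   [G -> store store this]
store store this store store this store store this store store this G G ⇒ store store this store store this store store this store store this store store this G   [G -> store store this]
store store this store store this store store this store store this store store this G ⇒ store store this store store this store store this store store this store store this store store this   [G -> store store this]

S ⇒ S G ⇒ S G G ⇒ G G G G ⇒ store store this G G G ⇒ store store this store store this G G ⇒ store store this store store this S G ⇒ store store this store store this S G G ⇒ store store this store store this G G G G ⇒ store store this store store this store store this G G G ⇒ store store this store store this store store this store store this G G ⇒ store store this store store this store store this store store this store store this G ⇒ store store this store store this store store this store store this store store this store store this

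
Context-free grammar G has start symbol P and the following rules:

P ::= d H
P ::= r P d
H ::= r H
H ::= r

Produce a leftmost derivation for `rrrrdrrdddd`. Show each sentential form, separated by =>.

P => rPd   [P ::= r P d]
rPd => rrPdd   [P ::= r P d]
rrPdd => rrrPddd   [P ::= r P d]
rrrPddd => rrrrPdddd   [P ::= r P d]
rrrrPdddd => rrrrdHdddd   [P ::= d H]
rrrrdHdddd => rrrrdrHdddd   [H ::= r H]
rrrrdrHdddd => rrrrdrrdddd   [H ::= r]

P=>rPd=>rrPdd=>rrrPddd=>rrrrPdddd=>rrrrdHdddd=>rrrrdrHdddd=>rrrrdrrdddd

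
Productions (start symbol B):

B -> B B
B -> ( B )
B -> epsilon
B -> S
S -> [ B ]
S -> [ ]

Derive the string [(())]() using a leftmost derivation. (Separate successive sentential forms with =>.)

B => BB => SB => [B]B => [(B)]B => [((B))]B => [(())]B => [(())](B) => [(())]()

B => BB   [B -> B B]
BB => SB   [B -> S]
SB => [B]B   [S -> [ B ]]
[B]B => [(B)]B   [B -> ( B )]
[(B)]B => [((B))]B   [B -> ( B )]
[((B))]B => [(())]B   [B -> epsilon]
[(())]B => [(())](B)   [B -> ( B )]
[(())](B) => [(())]()   [B -> epsilon]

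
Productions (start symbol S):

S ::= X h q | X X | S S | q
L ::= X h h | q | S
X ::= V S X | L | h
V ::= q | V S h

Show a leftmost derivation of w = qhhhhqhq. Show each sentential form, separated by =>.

S => XX => VSXX => qSXX => qXhqXX => qLhqXX => qXhhhqXX => qhhhhqXX => qhhhhqhX => qhhhhqhL => qhhhhqhq

S => XX   [S ::= X X]
XX => VSXX   [X ::= V S X]
VSXX => qSXX   [V ::= q]
qSXX => qXhqXX   [S ::= X h q]
qXhqXX => qLhqXX   [X ::= L]
qLhqXX => qXhhhqXX   [L ::= X h h]
qXhhhqXX => qhhhhqXX   [X ::= h]
qhhhhqXX => qhhhhqhX   [X ::= h]
qhhhhqhX => qhhhhqhL   [X ::= L]
qhhhhqhL => qhhhhqhq   [L ::= q]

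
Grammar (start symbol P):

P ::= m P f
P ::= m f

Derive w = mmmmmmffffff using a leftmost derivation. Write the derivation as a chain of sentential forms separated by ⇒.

P ⇒ mPf ⇒ mmPff ⇒ mmmPfff ⇒ mmmmPffff ⇒ mmmmmPfffff ⇒ mmmmmmffffff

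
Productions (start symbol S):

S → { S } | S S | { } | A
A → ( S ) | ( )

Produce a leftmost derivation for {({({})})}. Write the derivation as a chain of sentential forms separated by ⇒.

S ⇒ {S} ⇒ {A} ⇒ {(S)} ⇒ {({S})} ⇒ {({A})} ⇒ {({(S)})} ⇒ {({({})})}

S ⇒ {S}   [S → { S }]
{S} ⇒ {A}   [S → A]
{A} ⇒ {(S)}   [A → ( S )]
{(S)} ⇒ {({S})}   [S → { S }]
{({S})} ⇒ {({A})}   [S → A]
{({A})} ⇒ {({(S)})}   [A → ( S )]
{({(S)})} ⇒ {({({})})}   [S → { }]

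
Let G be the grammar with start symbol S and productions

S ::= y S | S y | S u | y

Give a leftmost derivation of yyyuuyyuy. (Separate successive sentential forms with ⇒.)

S ⇒ Sy ⇒ ySy ⇒ ySuy ⇒ ySyuy ⇒ ySyyuy ⇒ ySuyyuy ⇒ yySuyyuy ⇒ yySuuyyuy ⇒ yyyuuyyuy

S ⇒ Sy   [S ::= S y]
Sy ⇒ ySy   [S ::= y S]
ySy ⇒ ySuy   [S ::= S u]
ySuy ⇒ ySyuy   [S ::= S y]
ySyuy ⇒ ySyyuy   [S ::= S y]
ySyyuy ⇒ ySuyyuy   [S ::= S u]
ySuyyuy ⇒ yySuyyuy   [S ::= y S]
yySuyyuy ⇒ yySuuyyuy   [S ::= S u]
yySuuyyuy ⇒ yyyuuyyuy   [S ::= y]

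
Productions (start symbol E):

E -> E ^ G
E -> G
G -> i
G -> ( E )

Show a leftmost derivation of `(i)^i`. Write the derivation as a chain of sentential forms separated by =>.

E => E^G   [E -> E ^ G]
E^G => G^G   [E -> G]
G^G => (E)^G   [G -> ( E )]
(E)^G => (G)^G   [E -> G]
(G)^G => (i)^G   [G -> i]
(i)^G => (i)^i   [G -> i]

E=>E^G=>G^G=>(E)^G=>(G)^G=>(i)^G=>(i)^i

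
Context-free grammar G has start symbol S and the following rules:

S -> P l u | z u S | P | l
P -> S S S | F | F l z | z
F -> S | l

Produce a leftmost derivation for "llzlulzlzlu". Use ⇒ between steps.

S ⇒ Plu ⇒ Flzlu ⇒ Slzlu ⇒ Plzlu ⇒ Flzlzlu ⇒ Slzlzlu ⇒ Plulzlzlu ⇒ Flzlulzlzlu ⇒ llzlulzlzlu

S ⇒ Plu   [S -> P l u]
Plu ⇒ Flzlu   [P -> F l z]
Flzlu ⇒ Slzlu   [F -> S]
Slzlu ⇒ Plzlu   [S -> P]
Plzlu ⇒ Flzlzlu   [P -> F l z]
Flzlzlu ⇒ Slzlzlu   [F -> S]
Slzlzlu ⇒ Plulzlzlu   [S -> P l u]
Plulzlzlu ⇒ Flzlulzlzlu   [P -> F l z]
Flzlulzlzlu ⇒ llzlulzlzlu   [F -> l]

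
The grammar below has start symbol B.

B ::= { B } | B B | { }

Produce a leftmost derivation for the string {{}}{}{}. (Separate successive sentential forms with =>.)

B => BB => BBB => {B}BB => {{}}BB => {{}}{}B => {{}}{}{}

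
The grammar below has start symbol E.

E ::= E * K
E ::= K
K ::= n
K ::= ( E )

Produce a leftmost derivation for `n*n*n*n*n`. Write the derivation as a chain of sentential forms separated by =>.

E => E*K   [E ::= E * K]
E*K => E*K*K   [E ::= E * K]
E*K*K => E*K*K*K   [E ::= E * K]
E*K*K*K => E*K*K*K*K   [E ::= E * K]
E*K*K*K*K => K*K*K*K*K   [E ::= K]
K*K*K*K*K => n*K*K*K*K   [K ::= n]
n*K*K*K*K => n*n*K*K*K   [K ::= n]
n*n*K*K*K => n*n*n*K*K   [K ::= n]
n*n*n*K*K => n*n*n*n*K   [K ::= n]
n*n*n*n*K => n*n*n*n*n   [K ::= n]

E => E*K => E*K*K => E*K*K*K => E*K*K*K*K => K*K*K*K*K => n*K*K*K*K => n*n*K*K*K => n*n*n*K*K => n*n*n*n*K => n*n*n*n*n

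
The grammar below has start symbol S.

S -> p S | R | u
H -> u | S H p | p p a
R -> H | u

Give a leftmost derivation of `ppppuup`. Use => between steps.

S => pS => ppS => ppR => ppH => ppSHp => pppSHp => ppppSHp => ppppRHp => ppppuHp => ppppuup

S => pS   [S -> p S]
pS => ppS   [S -> p S]
ppS => ppR   [S -> R]
ppR => ppH   [R -> H]
ppH => ppSHp   [H -> S H p]
ppSHp => pppSHp   [S -> p S]
pppSHp => ppppSHp   [S -> p S]
ppppSHp => ppppRHp   [S -> R]
ppppRHp => ppppuHp   [R -> u]
ppppuHp => ppppuup   [H -> u]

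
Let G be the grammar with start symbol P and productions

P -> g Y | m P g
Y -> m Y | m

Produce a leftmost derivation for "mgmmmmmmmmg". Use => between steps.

P => mPg   [P -> m P g]
mPg => mgYg   [P -> g Y]
mgYg => mgmYg   [Y -> m Y]
mgmYg => mgmmYg   [Y -> m Y]
mgmmYg => mgmmmYg   [Y -> m Y]
mgmmmYg => mgmmmmYg   [Y -> m Y]
mgmmmmYg => mgmmmmmYg   [Y -> m Y]
mgmmmmmYg => mgmmmmmmYg   [Y -> m Y]
mgmmmmmmYg => mgmmmmmmmYg   [Y -> m Y]
mgmmmmmmmYg => mgmmmmmmmmg   [Y -> m]

P => mPg => mgYg => mgmYg => mgmmYg => mgmmmYg => mgmmmmYg => mgmmmmmYg => mgmmmmmmYg => mgmmmmmmmYg => mgmmmmmmmmg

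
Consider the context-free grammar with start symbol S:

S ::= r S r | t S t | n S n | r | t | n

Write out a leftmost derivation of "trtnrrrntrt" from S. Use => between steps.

S => tSt => trSrt => trtStrt => trtnSntrt => trtnrSrntrt => trtnrrrntrt

S => tSt   [S ::= t S t]
tSt => trSrt   [S ::= r S r]
trSrt => trtStrt   [S ::= t S t]
trtStrt => trtnSntrt   [S ::= n S n]
trtnSntrt => trtnrSrntrt   [S ::= r S r]
trtnrSrntrt => trtnrrrntrt   [S ::= r]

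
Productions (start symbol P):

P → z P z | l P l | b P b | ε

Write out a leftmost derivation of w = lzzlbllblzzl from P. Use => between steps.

P => lPl   [P → l P l]
lPl => lzPzl   [P → z P z]
lzPzl => lzzPzzl   [P → z P z]
lzzPzzl => lzzlPlzzl   [P → l P l]
lzzlPlzzl => lzzlbPblzzl   [P → b P b]
lzzlbPblzzl => lzzlblPlblzzl   [P → l P l]
lzzlblPlblzzl => lzzlbllblzzl   [P → ε]

P => lPl => lzPzl => lzzPzzl => lzzlPlzzl => lzzlbPblzzl => lzzlblPlblzzl => lzzlbllblzzl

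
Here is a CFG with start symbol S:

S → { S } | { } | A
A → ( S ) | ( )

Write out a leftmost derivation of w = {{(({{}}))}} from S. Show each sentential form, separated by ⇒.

S ⇒ {S} ⇒ {{S}} ⇒ {{A}} ⇒ {{(S)}} ⇒ {{(A)}} ⇒ {{((S))}} ⇒ {{(({S}))}} ⇒ {{(({{}}))}}

S ⇒ {S}   [S → { S }]
{S} ⇒ {{S}}   [S → { S }]
{{S}} ⇒ {{A}}   [S → A]
{{A}} ⇒ {{(S)}}   [A → ( S )]
{{(S)}} ⇒ {{(A)}}   [S → A]
{{(A)}} ⇒ {{((S))}}   [A → ( S )]
{{((S))}} ⇒ {{(({S}))}}   [S → { S }]
{{(({S}))}} ⇒ {{(({{}}))}}   [S → { }]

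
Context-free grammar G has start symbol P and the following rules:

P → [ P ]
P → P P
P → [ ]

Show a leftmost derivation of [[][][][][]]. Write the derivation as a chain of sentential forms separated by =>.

P => [P]   [P → [ P ]]
[P] => [PP]   [P → P P]
[PP] => [PPP]   [P → P P]
[PPP] => [PPPP]   [P → P P]
[PPPP] => [PPPPP]   [P → P P]
[PPPPP] => [[]PPPP]   [P → [ ]]
[[]PPPP] => [[][]PPP]   [P → [ ]]
[[][]PPP] => [[][][]PP]   [P → [ ]]
[[][][]PP] => [[][][][]P]   [P → [ ]]
[[][][][]P] => [[][][][][]]   [P → [ ]]

P=>[P]=>[PP]=>[PPP]=>[PPPP]=>[PPPPP]=>[[]PPPP]=>[[][]PPP]=>[[][][]PP]=>[[][][][]P]=>[[][][][][]]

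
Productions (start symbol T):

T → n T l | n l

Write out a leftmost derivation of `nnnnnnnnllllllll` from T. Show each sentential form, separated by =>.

T => nTl   [T → n T l]
nTl => nnTll   [T → n T l]
nnTll => nnnTlll   [T → n T l]
nnnTlll => nnnnTllll   [T → n T l]
nnnnTllll => nnnnnTlllll   [T → n T l]
nnnnnTlllll => nnnnnnTllllll   [T → n T l]
nnnnnnTllllll => nnnnnnnTlllllll   [T → n T l]
nnnnnnnTlllllll => nnnnnnnnllllllll   [T → n l]

T => nTl => nnTll => nnnTlll => nnnnTllll => nnnnnTlllll => nnnnnnTllllll => nnnnnnnTlllllll => nnnnnnnnllllllll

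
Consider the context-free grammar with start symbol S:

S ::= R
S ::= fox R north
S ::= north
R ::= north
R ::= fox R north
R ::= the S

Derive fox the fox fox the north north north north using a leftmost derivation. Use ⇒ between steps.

S ⇒ fox R north ⇒ fox the S north ⇒ fox the R north ⇒ fox the fox R north north ⇒ fox the fox fox R north north north ⇒ fox the fox fox the S north north north ⇒ fox the fox fox the north north north north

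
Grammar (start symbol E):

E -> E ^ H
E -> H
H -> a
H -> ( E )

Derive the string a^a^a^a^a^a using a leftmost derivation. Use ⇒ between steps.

E ⇒ E^H   [E -> E ^ H]
E^H ⇒ E^H^H   [E -> E ^ H]
E^H^H ⇒ E^H^H^H   [E -> E ^ H]
E^H^H^H ⇒ E^H^H^H^H   [E -> E ^ H]
E^H^H^H^H ⇒ E^H^H^H^H^H   [E -> E ^ H]
E^H^H^H^H^H ⇒ H^H^H^H^H^H   [E -> H]
H^H^H^H^H^H ⇒ a^H^H^H^H^H   [H -> a]
a^H^H^H^H^H ⇒ a^a^H^H^H^H   [H -> a]
a^a^H^H^H^H ⇒ a^a^a^H^H^H   [H -> a]
a^a^a^H^H^H ⇒ a^a^a^a^H^H   [H -> a]
a^a^a^a^H^H ⇒ a^a^a^a^a^H   [H -> a]
a^a^a^a^a^H ⇒ a^a^a^a^a^a   [H -> a]

E ⇒ E^H ⇒ E^H^H ⇒ E^H^H^H ⇒ E^H^H^H^H ⇒ E^H^H^H^H^H ⇒ H^H^H^H^H^H ⇒ a^H^H^H^H^H ⇒ a^a^H^H^H^H ⇒ a^a^a^H^H^H ⇒ a^a^a^a^H^H ⇒ a^a^a^a^a^H ⇒ a^a^a^a^a^a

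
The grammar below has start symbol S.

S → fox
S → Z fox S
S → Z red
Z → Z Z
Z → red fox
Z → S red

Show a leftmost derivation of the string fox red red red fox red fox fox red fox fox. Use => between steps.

S => Z fox S => Z Z fox S => S red Z fox S => Z red red Z fox S => S red red red Z fox S => fox red red red Z fox S => fox red red red S red fox S => fox red red red Z fox S red fox S => fox red red red S red fox S red fox S => fox red red red fox red fox S red fox S => fox red red red fox red fox fox red fox S => fox red red red fox red fox fox red fox fox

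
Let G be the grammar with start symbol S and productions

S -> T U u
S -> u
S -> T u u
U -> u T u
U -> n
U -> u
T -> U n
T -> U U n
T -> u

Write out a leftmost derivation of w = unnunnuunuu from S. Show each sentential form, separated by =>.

S => TUu => UUnUu => uTuUnUu => uUnuUnUu => unnuUnUu => unnunnUu => unnunnuTuu => unnunnuUnuu => unnunnuunuu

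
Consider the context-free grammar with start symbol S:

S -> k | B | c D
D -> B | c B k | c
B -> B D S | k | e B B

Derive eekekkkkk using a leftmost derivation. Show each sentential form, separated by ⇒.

S ⇒ B ⇒ eBB ⇒ eeBBB ⇒ eekBB ⇒ eekeBBB ⇒ eekeBDSBB ⇒ eekekDSBB ⇒ eekekBSBB ⇒ eekekkSBB ⇒ eekekkkBB ⇒ eekekkkkB ⇒ eekekkkkk

S ⇒ B   [S -> B]
B ⇒ eBB   [B -> e B B]
eBB ⇒ eeBBB   [B -> e B B]
eeBBB ⇒ eekBB   [B -> k]
eekBB ⇒ eekeBBB   [B -> e B B]
eekeBBB ⇒ eekeBDSBB   [B -> B D S]
eekeBDSBB ⇒ eekekDSBB   [B -> k]
eekekDSBB ⇒ eekekBSBB   [D -> B]
eekekBSBB ⇒ eekekkSBB   [B -> k]
eekekkSBB ⇒ eekekkkBB   [S -> k]
eekekkkBB ⇒ eekekkkkB   [B -> k]
eekekkkkB ⇒ eekekkkkk   [B -> k]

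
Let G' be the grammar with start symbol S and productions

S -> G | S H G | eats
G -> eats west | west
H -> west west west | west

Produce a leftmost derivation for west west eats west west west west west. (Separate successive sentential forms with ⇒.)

S ⇒ S H G ⇒ S H G H G ⇒ G H G H G ⇒ west H G H G ⇒ west west G H G ⇒ west west eats west H G ⇒ west west eats west west west west G ⇒ west west eats west west west west west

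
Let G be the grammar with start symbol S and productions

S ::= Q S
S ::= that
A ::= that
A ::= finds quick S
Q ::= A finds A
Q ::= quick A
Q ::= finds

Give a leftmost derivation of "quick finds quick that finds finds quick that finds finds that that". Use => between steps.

S => Q S => quick A S => quick finds quick S S => quick finds quick Q S S => quick finds quick A finds A S S => quick finds quick that finds A S S => quick finds quick that finds finds quick S S S => quick finds quick that finds finds quick that S S => quick finds quick that finds finds quick that Q S S => quick finds quick that finds finds quick that finds S S => quick finds quick that finds finds quick that finds Q S S => quick finds quick that finds finds quick that finds finds S S => quick finds quick that finds finds quick that finds finds that S => quick finds quick that finds finds quick that finds finds that that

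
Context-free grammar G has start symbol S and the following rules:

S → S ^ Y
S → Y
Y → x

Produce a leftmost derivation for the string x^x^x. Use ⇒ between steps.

S ⇒ S^Y   [S → S ^ Y]
S^Y ⇒ S^Y^Y   [S → S ^ Y]
S^Y^Y ⇒ Y^Y^Y   [S → Y]
Y^Y^Y ⇒ x^Y^Y   [Y → x]
x^Y^Y ⇒ x^x^Y   [Y → x]
x^x^Y ⇒ x^x^x   [Y → x]

S ⇒ S^Y ⇒ S^Y^Y ⇒ Y^Y^Y ⇒ x^Y^Y ⇒ x^x^Y ⇒ x^x^x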